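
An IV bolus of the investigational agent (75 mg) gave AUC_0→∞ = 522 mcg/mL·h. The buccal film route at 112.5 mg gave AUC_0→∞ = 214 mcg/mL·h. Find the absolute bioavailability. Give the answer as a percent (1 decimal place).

F = 27.3%

F = (AUC_ev / D_ev) / (AUC_iv / D_iv)
  = (214/112.5) / (522/75)
  = 1.90222 / 6.96 = 0.2733
  = 27.33%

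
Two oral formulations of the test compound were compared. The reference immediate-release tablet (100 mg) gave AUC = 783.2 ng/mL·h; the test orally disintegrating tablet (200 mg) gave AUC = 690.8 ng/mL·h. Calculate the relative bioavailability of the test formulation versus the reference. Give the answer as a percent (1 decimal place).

F_rel = (AUC_test/D_test) / (AUC_ref/D_ref)
      = (690.8/200) / (783.2/100)
      = 3.454 / 7.832 = 0.4410 = 44.10%

F_rel = 44.1%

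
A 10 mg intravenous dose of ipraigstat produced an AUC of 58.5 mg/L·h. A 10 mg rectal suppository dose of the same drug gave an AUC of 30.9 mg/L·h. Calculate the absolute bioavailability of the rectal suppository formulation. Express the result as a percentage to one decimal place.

F = (AUC_ev / D_ev) / (AUC_iv / D_iv)
  = (30.9/10) / (58.5/10)
  = 3.09 / 5.85 = 0.5282
  = 52.82%

F = 52.8%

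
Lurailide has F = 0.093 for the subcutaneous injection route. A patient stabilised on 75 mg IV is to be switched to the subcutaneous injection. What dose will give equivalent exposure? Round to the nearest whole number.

For equal systemic exposure: F × D_ev = D_iv
D_ev = D_iv / F = 75 / 0.093 = 806.452 mg

D_subcutaneous = 806 mg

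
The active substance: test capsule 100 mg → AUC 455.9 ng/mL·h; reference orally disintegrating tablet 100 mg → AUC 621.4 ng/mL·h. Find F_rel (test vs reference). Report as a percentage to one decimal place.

F_rel = 73.4%

F_rel = (AUC_test/D_test) / (AUC_ref/D_ref)
      = (455.9/100) / (621.4/100)
      = 4.559 / 6.214 = 0.7337 = 73.37%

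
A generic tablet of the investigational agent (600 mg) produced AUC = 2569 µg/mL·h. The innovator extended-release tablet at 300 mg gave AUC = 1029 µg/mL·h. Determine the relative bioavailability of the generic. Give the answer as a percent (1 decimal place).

F_rel = (AUC_test/D_test) / (AUC_ref/D_ref)
      = (2569/600) / (1029/300)
      = 4.28167 / 3.43 = 1.2483 = 124.83%

F_rel = 124.8%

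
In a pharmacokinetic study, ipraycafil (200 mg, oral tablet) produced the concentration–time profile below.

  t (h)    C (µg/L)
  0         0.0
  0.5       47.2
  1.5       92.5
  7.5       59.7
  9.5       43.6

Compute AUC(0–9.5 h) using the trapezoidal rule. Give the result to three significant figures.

Trapezoidal AUC_0→9.5:
  [0→0.5]: (0.0+47.2)/2 × 0.5 = 11.8
  [0.5→1.5]: (47.2+92.5)/2 × 1 = 69.85
  [1.5→7.5]: (92.5+59.7)/2 × 6 = 456.6
  [7.5→9.5]: (59.7+43.6)/2 × 2 = 103.3
  Sum = 641.55 µg/L·h

AUC = 642 µg/L·h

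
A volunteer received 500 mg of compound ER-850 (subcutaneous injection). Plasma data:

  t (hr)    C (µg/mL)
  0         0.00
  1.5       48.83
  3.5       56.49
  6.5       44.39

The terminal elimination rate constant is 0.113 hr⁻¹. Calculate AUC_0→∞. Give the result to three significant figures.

Trapezoidal AUC_0→6.5:
  [0→1.5]: (0.00+48.83)/2 × 1.5 = 36.6225
  [1.5→3.5]: (48.83+56.49)/2 × 2 = 105.32
  [3.5→6.5]: (56.49+44.39)/2 × 3 = 151.32
  Sum = 293.2625 µg/mL·hr
Extrapolated tail: C_last / k_e = 44.39 / 0.113 = 392.832
AUC_0→∞ = 293.2625 + 392.832 = 686.0945 µg/mL·hr

AUC = 686 µg/mL·hr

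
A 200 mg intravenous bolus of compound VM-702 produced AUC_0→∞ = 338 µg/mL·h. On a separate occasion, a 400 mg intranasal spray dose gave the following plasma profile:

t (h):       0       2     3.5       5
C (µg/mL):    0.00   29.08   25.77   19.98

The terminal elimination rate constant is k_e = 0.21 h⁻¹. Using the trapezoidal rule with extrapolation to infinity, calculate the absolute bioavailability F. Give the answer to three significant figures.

Trapezoidal AUC_0→5 (intranasal spray):
  [0→2]: (0.00+29.08)/2 × 2 = 29.08
  [2→3.5]: (29.08+25.77)/2 × 1.5 = 41.1375
  [3.5→5]: (25.77+19.98)/2 × 1.5 = 34.3125
  Sum = 104.53 µg/mL·h
Tail: C_last/k_e = 19.98/0.21 = 95.143
AUC_0→∞ (intranasal spray) = 104.53 + 95.143 = 199.673 µg/mL·h
F = (AUC_ev/D_ev)/(AUC_iv/D_iv) = (199.673/400)/(338/200) = 0.4991825/1.69 = 0.2954

F = 0.295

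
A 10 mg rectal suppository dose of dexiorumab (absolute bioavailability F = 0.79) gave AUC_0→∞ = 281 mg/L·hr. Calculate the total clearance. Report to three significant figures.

CL = 0.0281 L/hr

CL = F × Dose / AUC_0→∞
   = 0.79 × 10 / 281 = 0.0281139 L/hr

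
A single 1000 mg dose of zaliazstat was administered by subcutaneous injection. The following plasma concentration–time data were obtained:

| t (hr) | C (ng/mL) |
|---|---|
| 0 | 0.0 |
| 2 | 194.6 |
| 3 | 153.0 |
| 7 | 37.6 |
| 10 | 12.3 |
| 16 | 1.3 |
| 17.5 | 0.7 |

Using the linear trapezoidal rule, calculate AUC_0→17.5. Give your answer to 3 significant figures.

Trapezoidal AUC_0→17.5:
  [0→2]: (0.0+194.6)/2 × 2 = 194.6
  [2→3]: (194.6+153.0)/2 × 1 = 173.8
  [3→7]: (153.0+37.6)/2 × 4 = 381.2
  [7→10]: (37.6+12.3)/2 × 3 = 74.85
  [10→16]: (12.3+1.3)/2 × 6 = 40.8
  [16→17.5]: (1.3+0.7)/2 × 1.5 = 1.5
  Sum = 866.75 ng/mL·hr

AUC = 867 ng/mL·hr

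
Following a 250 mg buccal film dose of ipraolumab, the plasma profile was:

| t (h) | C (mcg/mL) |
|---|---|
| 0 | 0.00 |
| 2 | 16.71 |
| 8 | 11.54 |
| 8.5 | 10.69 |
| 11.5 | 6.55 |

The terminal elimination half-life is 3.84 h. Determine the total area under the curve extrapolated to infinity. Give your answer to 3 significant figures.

AUC = 169 mcg/mL·h

Trapezoidal AUC_0→11.5:
  [0→2]: (0.00+16.71)/2 × 2 = 16.71
  [2→8]: (16.71+11.54)/2 × 6 = 84.75
  [8→8.5]: (11.54+10.69)/2 × 0.5 = 5.5575
  [8.5→11.5]: (10.69+6.55)/2 × 3 = 25.86
  Sum = 132.8775 mcg/mL·h
k_e = ln2 / t½ = 0.693147 / 3.84 = 0.1805 h^-1
Extrapolated tail: C_last / k_e = 6.55 / 0.1805 = 36.288
AUC_0→∞ = 132.8775 + 36.288 = 169.1655 mcg/mL·h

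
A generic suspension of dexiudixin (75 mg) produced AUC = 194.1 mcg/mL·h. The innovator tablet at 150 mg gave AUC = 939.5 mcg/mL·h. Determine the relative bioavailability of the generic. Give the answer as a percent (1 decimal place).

F_rel = 41.3%

F_rel = (AUC_test/D_test) / (AUC_ref/D_ref)
      = (194.1/75) / (939.5/150)
      = 2.588 / 6.26333 = 0.4132 = 41.32%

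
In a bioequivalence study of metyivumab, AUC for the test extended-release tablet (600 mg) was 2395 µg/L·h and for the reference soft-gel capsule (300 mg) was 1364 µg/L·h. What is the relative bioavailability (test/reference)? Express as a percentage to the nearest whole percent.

F_rel = (AUC_test/D_test) / (AUC_ref/D_ref)
      = (2395/600) / (1364/300)
      = 3.99167 / 4.54667 = 0.8779 = 87.79%

F_rel = 88%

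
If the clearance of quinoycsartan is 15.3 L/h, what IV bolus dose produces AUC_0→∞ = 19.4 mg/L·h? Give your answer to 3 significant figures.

Dose_iv = CL × AUC_0→∞
     = 15.3 × 19.4 = 296.82 mg

Dose = 297 mg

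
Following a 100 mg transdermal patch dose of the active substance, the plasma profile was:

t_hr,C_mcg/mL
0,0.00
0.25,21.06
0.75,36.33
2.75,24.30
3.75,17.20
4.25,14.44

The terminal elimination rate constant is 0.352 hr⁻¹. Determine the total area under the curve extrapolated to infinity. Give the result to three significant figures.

Trapezoidal AUC_0→4.25:
  [0→0.25]: (0.00+21.06)/2 × 0.25 = 2.6325
  [0.25→0.75]: (21.06+36.33)/2 × 0.5 = 14.3475
  [0.75→2.75]: (36.33+24.30)/2 × 2 = 60.63
  [2.75→3.75]: (24.30+17.20)/2 × 1 = 20.75
  [3.75→4.25]: (17.20+14.44)/2 × 0.5 = 7.91
  Sum = 106.27 mcg/mL·hr
Extrapolated tail: C_last / k_e = 14.44 / 0.352 = 41.023
AUC_0→∞ = 106.27 + 41.023 = 147.293 mcg/mL·hr

AUC = 147 mcg/mL·hr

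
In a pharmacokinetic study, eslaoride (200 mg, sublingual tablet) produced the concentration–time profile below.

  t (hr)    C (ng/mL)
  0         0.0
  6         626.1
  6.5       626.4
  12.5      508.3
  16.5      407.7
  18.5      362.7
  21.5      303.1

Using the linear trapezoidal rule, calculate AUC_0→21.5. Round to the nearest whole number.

AUC = 9197 ng/mL·hr

Trapezoidal AUC_0→21.5:
  [0→6]: (0.0+626.1)/2 × 6 = 1878.3
  [6→6.5]: (626.1+626.4)/2 × 0.5 = 313.125
  [6.5→12.5]: (626.4+508.3)/2 × 6 = 3404.1
  [12.5→16.5]: (508.3+407.7)/2 × 4 = 1832.0
  [16.5→18.5]: (407.7+362.7)/2 × 2 = 770.4
  [18.5→21.5]: (362.7+303.1)/2 × 3 = 998.7
  Sum = 9196.625 ng/mL·hr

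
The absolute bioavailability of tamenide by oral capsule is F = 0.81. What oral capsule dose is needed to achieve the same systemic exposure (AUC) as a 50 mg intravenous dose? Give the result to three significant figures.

D_oral = 61.7 mg

For equal systemic exposure: F × D_ev = D_iv
D_ev = D_iv / F = 50 / 0.81 = 61.7284 mg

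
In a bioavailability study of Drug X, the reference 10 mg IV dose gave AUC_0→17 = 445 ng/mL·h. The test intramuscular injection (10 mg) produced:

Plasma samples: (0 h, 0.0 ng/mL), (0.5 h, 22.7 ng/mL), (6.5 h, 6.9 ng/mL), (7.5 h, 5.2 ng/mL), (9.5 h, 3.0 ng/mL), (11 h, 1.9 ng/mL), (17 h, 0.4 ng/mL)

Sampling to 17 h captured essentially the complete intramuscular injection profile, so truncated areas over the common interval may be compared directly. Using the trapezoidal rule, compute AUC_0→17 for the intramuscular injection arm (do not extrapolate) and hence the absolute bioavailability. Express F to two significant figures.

Trapezoidal AUC_0→17 (intramuscular injection):
  [0→0.5]: (0.0+22.7)/2 × 0.5 = 5.675
  [0.5→6.5]: (22.7+6.9)/2 × 6 = 88.8
  [6.5→7.5]: (6.9+5.2)/2 × 1 = 6.05
  [7.5→9.5]: (5.2+3.0)/2 × 2 = 8.2
  [9.5→11]: (3.0+1.9)/2 × 1.5 = 3.675
  [11→17]: (1.9+0.4)/2 × 6 = 6.9
  Sum = 119.3 ng/mL·h
F = (AUC_ev/D_ev)/(AUC_iv/D_iv) = (119.3/10)/(445/10) = 11.93/44.5 = 0.2681

F = 0.27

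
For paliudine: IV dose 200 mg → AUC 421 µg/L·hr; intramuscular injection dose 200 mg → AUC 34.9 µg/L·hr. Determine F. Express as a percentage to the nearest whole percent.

F = 8%

F = (AUC_ev / D_ev) / (AUC_iv / D_iv)
  = (34.9/200) / (421/200)
  = 0.1745 / 2.105 = 0.0829
  = 8.29%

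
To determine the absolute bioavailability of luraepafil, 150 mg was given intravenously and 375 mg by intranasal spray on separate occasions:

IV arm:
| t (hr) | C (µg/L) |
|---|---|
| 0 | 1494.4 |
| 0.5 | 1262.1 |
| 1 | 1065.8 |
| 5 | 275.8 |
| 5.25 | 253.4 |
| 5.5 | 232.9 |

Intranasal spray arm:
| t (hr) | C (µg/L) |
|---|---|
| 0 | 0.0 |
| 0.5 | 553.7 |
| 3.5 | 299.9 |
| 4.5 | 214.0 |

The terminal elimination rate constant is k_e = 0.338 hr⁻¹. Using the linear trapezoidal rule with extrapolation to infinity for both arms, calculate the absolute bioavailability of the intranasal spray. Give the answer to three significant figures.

Trapezoidal AUC_0→5.5 (IV):
  [0→0.5]: (1494.4+1262.1)/2 × 0.5 = 689.125
  [0.5→1]: (1262.1+1065.8)/2 × 0.5 = 581.975
  [1→5]: (1065.8+275.8)/2 × 4 = 2683.2
  [5→5.25]: (275.8+253.4)/2 × 0.25 = 66.15
  [5.25→5.5]: (253.4+232.9)/2 × 0.25 = 60.7875
  Sum = 4081.2375 µg/L·hr
IV tail: 232.9/0.338 = 689.053; AUC_iv,0→∞ = 4081.2375 + 689.053 = 4770.2905 µg/L·hr
Trapezoidal AUC_0→4.5 (intranasal spray):
  [0→0.5]: (0.0+553.7)/2 × 0.5 = 138.425
  [0.5→3.5]: (553.7+299.9)/2 × 3 = 1280.4
  [3.5→4.5]: (299.9+214.0)/2 × 1 = 256.95
  Sum = 1675.775 µg/L·hr
intranasal spray tail: 214.0/0.338 = 633.136; AUC_ev,0→∞ = 1675.775 + 633.136 = 2308.911 µg/L·hr
F = (AUC_ev/D_ev)/(AUC_iv/D_iv) = (2308.911/375)/(4770.2905/150) = 6.157096/31.8019 = 0.1936

F = 0.194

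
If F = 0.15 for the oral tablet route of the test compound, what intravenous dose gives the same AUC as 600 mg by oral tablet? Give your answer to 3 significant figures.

Systemic exposure from an extravascular dose = F × D_ev, so the equivalent IV dose is F × D_ev.
D_iv = F × D_ev = 0.15 × 600 = 90 mg

D_iv = 90.0 mg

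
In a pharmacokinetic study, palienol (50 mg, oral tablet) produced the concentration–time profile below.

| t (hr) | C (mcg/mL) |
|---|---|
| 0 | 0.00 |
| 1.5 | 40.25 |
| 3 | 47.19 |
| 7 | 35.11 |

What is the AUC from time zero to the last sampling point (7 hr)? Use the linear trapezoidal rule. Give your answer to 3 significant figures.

Trapezoidal AUC_0→7:
  [0→1.5]: (0.00+40.25)/2 × 1.5 = 30.1875
  [1.5→3]: (40.25+47.19)/2 × 1.5 = 65.58
  [3→7]: (47.19+35.11)/2 × 4 = 164.6
  Sum = 260.3675 mcg/mL·hr

AUC = 260 mcg/mL·hr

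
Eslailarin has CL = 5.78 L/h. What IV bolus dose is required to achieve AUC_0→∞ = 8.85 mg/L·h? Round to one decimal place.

Dose_iv = CL × AUC_0→∞
     = 5.78 × 8.85 = 51.153 mg

Dose = 51.2 mg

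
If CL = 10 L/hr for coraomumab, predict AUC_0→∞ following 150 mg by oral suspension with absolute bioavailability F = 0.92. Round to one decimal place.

AUC_0→∞ = F × Dose / CL
        = 0.92 × 150 / 10 = 13.8 mg/L·hr

AUC = 13.8 mg/L·hr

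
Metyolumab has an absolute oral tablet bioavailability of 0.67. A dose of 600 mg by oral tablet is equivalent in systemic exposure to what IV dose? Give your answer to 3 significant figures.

D_iv = 402 mg

Systemic exposure from an extravascular dose = F × D_ev, so the equivalent IV dose is F × D_ev.
D_iv = F × D_ev = 0.67 × 600 = 402 mg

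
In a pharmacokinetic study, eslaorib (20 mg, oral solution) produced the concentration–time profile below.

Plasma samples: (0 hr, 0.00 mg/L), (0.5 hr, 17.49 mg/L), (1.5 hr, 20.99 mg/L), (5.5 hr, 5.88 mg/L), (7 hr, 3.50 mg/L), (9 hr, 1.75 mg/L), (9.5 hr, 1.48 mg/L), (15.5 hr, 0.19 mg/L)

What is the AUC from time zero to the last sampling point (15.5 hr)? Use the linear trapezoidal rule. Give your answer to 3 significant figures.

Trapezoidal AUC_0→15.5:
  [0→0.5]: (0.00+17.49)/2 × 0.5 = 4.3725
  [0.5→1.5]: (17.49+20.99)/2 × 1 = 19.24
  [1.5→5.5]: (20.99+5.88)/2 × 4 = 53.74
  [5.5→7]: (5.88+3.50)/2 × 1.5 = 7.035
  [7→9]: (3.50+1.75)/2 × 2 = 5.25
  [9→9.5]: (1.75+1.48)/2 × 0.5 = 0.8075
  [9.5→15.5]: (1.48+0.19)/2 × 6 = 5.01
  Sum = 95.455 mg/L·hr

AUC = 95.5 mg/L·hr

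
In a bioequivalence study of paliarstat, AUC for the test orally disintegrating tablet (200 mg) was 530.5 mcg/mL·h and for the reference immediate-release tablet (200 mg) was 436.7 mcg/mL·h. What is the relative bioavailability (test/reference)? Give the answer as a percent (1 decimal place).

F_rel = (AUC_test/D_test) / (AUC_ref/D_ref)
      = (530.5/200) / (436.7/200)
      = 2.6525 / 2.1835 = 1.2148 = 121.48%

F_rel = 121.5%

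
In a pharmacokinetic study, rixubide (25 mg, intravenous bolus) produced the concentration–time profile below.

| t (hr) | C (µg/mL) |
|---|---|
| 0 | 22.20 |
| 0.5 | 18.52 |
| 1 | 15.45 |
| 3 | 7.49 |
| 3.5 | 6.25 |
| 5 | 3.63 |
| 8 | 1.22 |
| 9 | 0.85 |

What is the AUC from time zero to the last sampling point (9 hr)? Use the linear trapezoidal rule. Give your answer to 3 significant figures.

Trapezoidal AUC_0→9:
  [0→0.5]: (22.20+18.52)/2 × 0.5 = 10.18
  [0.5→1]: (18.52+15.45)/2 × 0.5 = 8.4925
  [1→3]: (15.45+7.49)/2 × 2 = 22.94
  [3→3.5]: (7.49+6.25)/2 × 0.5 = 3.435
  [3.5→5]: (6.25+3.63)/2 × 1.5 = 7.41
  [5→8]: (3.63+1.22)/2 × 3 = 7.275
  [8→9]: (1.22+0.85)/2 × 1 = 1.035
  Sum = 60.7675 µg/mL·hr

AUC = 60.8 µg/mL·hr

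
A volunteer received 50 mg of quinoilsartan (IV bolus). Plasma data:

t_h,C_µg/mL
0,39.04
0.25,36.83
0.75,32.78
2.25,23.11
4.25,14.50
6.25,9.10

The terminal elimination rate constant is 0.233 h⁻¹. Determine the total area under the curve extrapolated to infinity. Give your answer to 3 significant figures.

AUC = 169 µg/mL·h

Trapezoidal AUC_0→6.25:
  [0→0.25]: (39.04+36.83)/2 × 0.25 = 9.48375
  [0.25→0.75]: (36.83+32.78)/2 × 0.5 = 17.4025
  [0.75→2.25]: (32.78+23.11)/2 × 1.5 = 41.9175
  [2.25→4.25]: (23.11+14.50)/2 × 2 = 37.61
  [4.25→6.25]: (14.50+9.10)/2 × 2 = 23.6
  Sum = 130.01375 µg/mL·h
Extrapolated tail: C_last / k_e = 9.10 / 0.233 = 39.056
AUC_0→∞ = 130.01375 + 39.056 = 169.06975 µg/mL·h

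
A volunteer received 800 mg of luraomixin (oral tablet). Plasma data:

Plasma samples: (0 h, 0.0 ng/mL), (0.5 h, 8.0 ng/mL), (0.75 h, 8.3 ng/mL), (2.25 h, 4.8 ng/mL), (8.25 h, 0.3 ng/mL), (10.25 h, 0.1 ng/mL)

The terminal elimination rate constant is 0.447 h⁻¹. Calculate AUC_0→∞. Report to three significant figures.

AUC = 29.8 ng/mL·h

Trapezoidal AUC_0→10.25:
  [0→0.5]: (0.0+8.0)/2 × 0.5 = 2.0
  [0.5→0.75]: (8.0+8.3)/2 × 0.25 = 2.0375
  [0.75→2.25]: (8.3+4.8)/2 × 1.5 = 9.825
  [2.25→8.25]: (4.8+0.3)/2 × 6 = 15.3
  [8.25→10.25]: (0.3+0.1)/2 × 2 = 0.4
  Sum = 29.5625 ng/mL·h
Extrapolated tail: C_last / k_e = 0.1 / 0.447 = 0.224
AUC_0→∞ = 29.5625 + 0.224 = 29.7865 ng/mL·h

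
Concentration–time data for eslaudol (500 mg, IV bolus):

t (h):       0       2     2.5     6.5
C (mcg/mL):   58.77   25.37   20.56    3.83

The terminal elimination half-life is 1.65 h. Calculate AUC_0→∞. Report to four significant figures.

AUC = 153.5 mcg/mL·h

Trapezoidal AUC_0→6.5:
  [0→2]: (58.77+25.37)/2 × 2 = 84.14
  [2→2.5]: (25.37+20.56)/2 × 0.5 = 11.4825
  [2.5→6.5]: (20.56+3.83)/2 × 4 = 48.78
  Sum = 144.4025 mcg/mL·h
k_e = ln2 / t½ = 0.693147 / 1.65 = 0.4201 h^-1
Extrapolated tail: C_last / k_e = 3.83 / 0.4201 = 9.117
AUC_0→∞ = 144.4025 + 9.117 = 153.5195 mcg/mL·h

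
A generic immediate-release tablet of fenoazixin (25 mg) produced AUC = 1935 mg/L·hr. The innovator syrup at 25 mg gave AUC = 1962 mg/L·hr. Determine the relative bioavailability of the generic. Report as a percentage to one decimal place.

F_rel = (AUC_test/D_test) / (AUC_ref/D_ref)
      = (1935/25) / (1962/25)
      = 77.4 / 78.48 = 0.9862 = 98.62%

F_rel = 98.6%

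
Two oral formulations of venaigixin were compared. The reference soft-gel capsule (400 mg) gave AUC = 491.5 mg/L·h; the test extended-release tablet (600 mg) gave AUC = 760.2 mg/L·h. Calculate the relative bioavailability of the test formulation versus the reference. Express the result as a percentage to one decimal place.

F_rel = (AUC_test/D_test) / (AUC_ref/D_ref)
      = (760.2/600) / (491.5/400)
      = 1.267 / 1.22875 = 1.0311 = 103.11%

F_rel = 103.1%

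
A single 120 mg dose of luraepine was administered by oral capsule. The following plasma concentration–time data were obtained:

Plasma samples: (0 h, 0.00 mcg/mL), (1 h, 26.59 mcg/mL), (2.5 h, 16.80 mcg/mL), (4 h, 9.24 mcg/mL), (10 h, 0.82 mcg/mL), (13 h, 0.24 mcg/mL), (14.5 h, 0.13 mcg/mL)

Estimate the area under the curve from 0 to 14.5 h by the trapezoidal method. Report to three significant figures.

Trapezoidal AUC_0→14.5:
  [0→1]: (0.00+26.59)/2 × 1 = 13.295
  [1→2.5]: (26.59+16.80)/2 × 1.5 = 32.5425
  [2.5→4]: (16.80+9.24)/2 × 1.5 = 19.53
  [4→10]: (9.24+0.82)/2 × 6 = 30.18
  [10→13]: (0.82+0.24)/2 × 3 = 1.59
  [13→14.5]: (0.24+0.13)/2 × 1.5 = 0.2775
  Sum = 97.415 mcg/mL·h

AUC = 97.4 mcg/mL·h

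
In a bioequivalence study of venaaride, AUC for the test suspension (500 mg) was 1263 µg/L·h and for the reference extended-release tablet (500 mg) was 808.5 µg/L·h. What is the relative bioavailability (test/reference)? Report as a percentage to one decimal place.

F_rel = (AUC_test/D_test) / (AUC_ref/D_ref)
      = (1263/500) / (808.5/500)
      = 2.526 / 1.617 = 1.5622 = 156.22%

F_rel = 156.2%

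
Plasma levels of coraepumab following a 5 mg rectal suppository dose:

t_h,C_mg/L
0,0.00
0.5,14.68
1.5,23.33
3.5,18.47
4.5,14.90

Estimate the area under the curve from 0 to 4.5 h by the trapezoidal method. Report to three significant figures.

Trapezoidal AUC_0→4.5:
  [0→0.5]: (0.00+14.68)/2 × 0.5 = 3.67
  [0.5→1.5]: (14.68+23.33)/2 × 1 = 19.005
  [1.5→3.5]: (23.33+18.47)/2 × 2 = 41.8
  [3.5→4.5]: (18.47+14.90)/2 × 1 = 16.685
  Sum = 81.16 mg/L·h

AUC = 81.2 mg/L·h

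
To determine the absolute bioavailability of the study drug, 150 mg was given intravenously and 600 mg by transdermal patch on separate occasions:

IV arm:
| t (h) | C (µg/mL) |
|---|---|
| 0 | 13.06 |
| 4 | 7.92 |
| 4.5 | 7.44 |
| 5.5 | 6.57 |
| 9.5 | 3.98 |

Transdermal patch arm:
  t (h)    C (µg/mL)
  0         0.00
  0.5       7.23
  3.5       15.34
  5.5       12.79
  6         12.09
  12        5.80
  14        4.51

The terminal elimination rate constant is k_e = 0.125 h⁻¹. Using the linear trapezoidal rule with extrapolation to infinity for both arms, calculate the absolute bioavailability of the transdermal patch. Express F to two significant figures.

Trapezoidal AUC_0→9.5 (IV):
  [0→4]: (13.06+7.92)/2 × 4 = 41.96
  [4→4.5]: (7.92+7.44)/2 × 0.5 = 3.84
  [4.5→5.5]: (7.44+6.57)/2 × 1 = 7.005
  [5.5→9.5]: (6.57+3.98)/2 × 4 = 21.1
  Sum = 73.905 µg/mL·h
IV tail: 3.98/0.125 = 31.840; AUC_iv,0→∞ = 73.905 + 31.840 = 105.745 µg/mL·h
Trapezoidal AUC_0→14 (transdermal patch):
  [0→0.5]: (0.00+7.23)/2 × 0.5 = 1.8075
  [0.5→3.5]: (7.23+15.34)/2 × 3 = 33.855
  [3.5→5.5]: (15.34+12.79)/2 × 2 = 28.13
  [5.5→6]: (12.79+12.09)/2 × 0.5 = 6.22
  [6→12]: (12.09+5.80)/2 × 6 = 53.67
  [12→14]: (5.80+4.51)/2 × 2 = 10.31
  Sum = 133.9925 µg/mL·h
transdermal patch tail: 4.51/0.125 = 36.080; AUC_ev,0→∞ = 133.9925 + 36.080 = 170.0725 µg/mL·h
F = (AUC_ev/D_ev)/(AUC_iv/D_iv) = (170.0725/600)/(105.745/150) = 0.283454/0.704967 = 0.4021

F = 0.40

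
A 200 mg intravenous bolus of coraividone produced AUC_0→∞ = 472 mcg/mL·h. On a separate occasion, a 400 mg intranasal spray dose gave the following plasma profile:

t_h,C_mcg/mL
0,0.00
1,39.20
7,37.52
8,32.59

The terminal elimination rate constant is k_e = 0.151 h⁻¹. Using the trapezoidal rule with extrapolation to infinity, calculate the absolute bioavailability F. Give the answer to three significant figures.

Trapezoidal AUC_0→8 (intranasal spray):
  [0→1]: (0.00+39.20)/2 × 1 = 19.6
  [1→7]: (39.20+37.52)/2 × 6 = 230.16
  [7→8]: (37.52+32.59)/2 × 1 = 35.055
  Sum = 284.815 mcg/mL·h
Tail: C_last/k_e = 32.59/0.151 = 215.828
AUC_0→∞ (intranasal spray) = 284.815 + 215.828 = 500.643 mcg/mL·h
F = (AUC_ev/D_ev)/(AUC_iv/D_iv) = (500.643/400)/(472/200) = 1.2516075/2.36 = 0.5303

F = 0.530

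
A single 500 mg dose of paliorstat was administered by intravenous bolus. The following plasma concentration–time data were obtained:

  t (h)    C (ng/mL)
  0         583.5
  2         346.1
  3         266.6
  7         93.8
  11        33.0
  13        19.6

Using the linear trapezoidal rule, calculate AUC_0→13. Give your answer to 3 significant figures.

AUC = 2260 ng/mL·h

Trapezoidal AUC_0→13:
  [0→2]: (583.5+346.1)/2 × 2 = 929.6
  [2→3]: (346.1+266.6)/2 × 1 = 306.35
  [3→7]: (266.6+93.8)/2 × 4 = 720.8
  [7→11]: (93.8+33.0)/2 × 4 = 253.6
  [11→13]: (33.0+19.6)/2 × 2 = 52.6
  Sum = 2262.95 ng/mL·h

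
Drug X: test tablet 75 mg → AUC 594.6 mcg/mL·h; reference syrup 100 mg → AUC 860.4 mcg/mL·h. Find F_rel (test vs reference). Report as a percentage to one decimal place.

F_rel = 92.1%

F_rel = (AUC_test/D_test) / (AUC_ref/D_ref)
      = (594.6/75) / (860.4/100)
      = 7.928 / 8.604 = 0.9214 = 92.14%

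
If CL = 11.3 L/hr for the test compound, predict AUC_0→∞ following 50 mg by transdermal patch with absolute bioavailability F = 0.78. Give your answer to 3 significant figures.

AUC_0→∞ = F × Dose / CL
        = 0.78 × 50 / 11.3 = 3.45133 mg/L·hr

AUC = 3.45 mg/L·hr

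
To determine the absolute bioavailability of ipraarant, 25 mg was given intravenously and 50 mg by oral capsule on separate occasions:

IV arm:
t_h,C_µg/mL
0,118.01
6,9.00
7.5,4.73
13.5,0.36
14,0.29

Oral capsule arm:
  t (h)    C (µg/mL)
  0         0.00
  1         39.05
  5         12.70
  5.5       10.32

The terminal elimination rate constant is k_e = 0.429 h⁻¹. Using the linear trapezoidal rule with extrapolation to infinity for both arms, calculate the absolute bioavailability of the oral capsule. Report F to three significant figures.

Trapezoidal AUC_0→14 (IV):
  [0→6]: (118.01+9.00)/2 × 6 = 381.03
  [6→7.5]: (9.00+4.73)/2 × 1.5 = 10.2975
  [7.5→13.5]: (4.73+0.36)/2 × 6 = 15.27
  [13.5→14]: (0.36+0.29)/2 × 0.5 = 0.1625
  Sum = 406.76 µg/mL·h
IV tail: 0.29/0.429 = 0.676; AUC_iv,0→∞ = 406.76 + 0.676 = 407.436 µg/mL·h
Trapezoidal AUC_0→5.5 (oral capsule):
  [0→1]: (0.00+39.05)/2 × 1 = 19.525
  [1→5]: (39.05+12.70)/2 × 4 = 103.5
  [5→5.5]: (12.70+10.32)/2 × 0.5 = 5.755
  Sum = 128.78 µg/mL·h
oral capsule tail: 10.32/0.429 = 24.056; AUC_ev,0→∞ = 128.78 + 24.056 = 152.836 µg/mL·h
F = (AUC_ev/D_ev)/(AUC_iv/D_iv) = (152.836/50)/(407.436/25) = 3.05672/16.29744 = 0.1876

F = 0.188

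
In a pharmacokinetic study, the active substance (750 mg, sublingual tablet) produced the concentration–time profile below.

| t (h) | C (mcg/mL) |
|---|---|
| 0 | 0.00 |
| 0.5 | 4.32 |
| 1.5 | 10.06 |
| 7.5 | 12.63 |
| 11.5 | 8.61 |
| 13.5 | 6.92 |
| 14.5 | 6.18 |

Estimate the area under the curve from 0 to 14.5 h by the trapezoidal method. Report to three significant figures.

Trapezoidal AUC_0→14.5:
  [0→0.5]: (0.00+4.32)/2 × 0.5 = 1.08
  [0.5→1.5]: (4.32+10.06)/2 × 1 = 7.19
  [1.5→7.5]: (10.06+12.63)/2 × 6 = 68.07
  [7.5→11.5]: (12.63+8.61)/2 × 4 = 42.48
  [11.5→13.5]: (8.61+6.92)/2 × 2 = 15.53
  [13.5→14.5]: (6.92+6.18)/2 × 1 = 6.55
  Sum = 140.9 mcg/mL·h

AUC = 141 mcg/mL·h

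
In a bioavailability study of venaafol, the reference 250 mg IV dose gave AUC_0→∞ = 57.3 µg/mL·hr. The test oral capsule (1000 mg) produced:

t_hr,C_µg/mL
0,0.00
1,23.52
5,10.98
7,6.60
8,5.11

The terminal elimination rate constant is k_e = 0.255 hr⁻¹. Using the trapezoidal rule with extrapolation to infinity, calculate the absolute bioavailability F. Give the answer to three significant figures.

F = 0.542

Trapezoidal AUC_0→8 (oral capsule):
  [0→1]: (0.00+23.52)/2 × 1 = 11.76
  [1→5]: (23.52+10.98)/2 × 4 = 69.0
  [5→7]: (10.98+6.60)/2 × 2 = 17.58
  [7→8]: (6.60+5.11)/2 × 1 = 5.855
  Sum = 104.195 µg/mL·hr
Tail: C_last/k_e = 5.11/0.255 = 20.039
AUC_0→∞ (oral capsule) = 104.195 + 20.039 = 124.234 µg/mL·hr
F = (AUC_ev/D_ev)/(AUC_iv/D_iv) = (124.234/1000)/(57.3/250) = 0.124234/0.2292 = 0.5420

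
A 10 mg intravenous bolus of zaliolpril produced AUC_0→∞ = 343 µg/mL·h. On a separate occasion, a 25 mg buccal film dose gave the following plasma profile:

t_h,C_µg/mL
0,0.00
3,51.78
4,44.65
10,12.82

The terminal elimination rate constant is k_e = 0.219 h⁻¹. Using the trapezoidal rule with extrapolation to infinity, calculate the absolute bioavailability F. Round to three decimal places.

F = 0.416

Trapezoidal AUC_0→10 (buccal film):
  [0→3]: (0.00+51.78)/2 × 3 = 77.67
  [3→4]: (51.78+44.65)/2 × 1 = 48.215
  [4→10]: (44.65+12.82)/2 × 6 = 172.41
  Sum = 298.295 µg/mL·h
Tail: C_last/k_e = 12.82/0.219 = 58.539
AUC_0→∞ (buccal film) = 298.295 + 58.539 = 356.834 µg/mL·h
F = (AUC_ev/D_ev)/(AUC_iv/D_iv) = (356.834/25)/(343/10) = 14.27336/34.3 = 0.4161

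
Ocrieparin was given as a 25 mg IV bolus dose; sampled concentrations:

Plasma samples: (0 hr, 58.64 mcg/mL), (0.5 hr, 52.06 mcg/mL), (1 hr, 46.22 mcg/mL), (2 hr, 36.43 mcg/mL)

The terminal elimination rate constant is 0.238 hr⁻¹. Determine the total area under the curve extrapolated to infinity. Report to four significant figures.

AUC = 246.6 mcg/mL·hr

Trapezoidal AUC_0→2:
  [0→0.5]: (58.64+52.06)/2 × 0.5 = 27.675
  [0.5→1]: (52.06+46.22)/2 × 0.5 = 24.57
  [1→2]: (46.22+36.43)/2 × 1 = 41.325
  Sum = 93.57 mcg/mL·hr
Extrapolated tail: C_last / k_e = 36.43 / 0.238 = 153.067
AUC_0→∞ = 93.57 + 153.067 = 246.637 mcg/mL·hr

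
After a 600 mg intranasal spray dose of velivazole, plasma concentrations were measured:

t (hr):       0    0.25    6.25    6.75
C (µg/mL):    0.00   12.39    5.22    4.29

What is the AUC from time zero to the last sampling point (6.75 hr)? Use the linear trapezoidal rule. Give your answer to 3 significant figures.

AUC = 56.8 µg/mL·hr

Trapezoidal AUC_0→6.75:
  [0→0.25]: (0.00+12.39)/2 × 0.25 = 1.54875
  [0.25→6.25]: (12.39+5.22)/2 × 6 = 52.83
  [6.25→6.75]: (5.22+4.29)/2 × 0.5 = 2.3775
  Sum = 56.75625 µg/mL·hr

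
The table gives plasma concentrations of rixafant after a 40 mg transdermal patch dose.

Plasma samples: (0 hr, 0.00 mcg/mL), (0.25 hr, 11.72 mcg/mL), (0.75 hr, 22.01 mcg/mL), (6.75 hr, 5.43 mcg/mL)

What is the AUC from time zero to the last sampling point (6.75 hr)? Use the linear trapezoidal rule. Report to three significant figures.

Trapezoidal AUC_0→6.75:
  [0→0.25]: (0.00+11.72)/2 × 0.25 = 1.465
  [0.25→0.75]: (11.72+22.01)/2 × 0.5 = 8.4325
  [0.75→6.75]: (22.01+5.43)/2 × 6 = 82.32
  Sum = 92.2175 mcg/mL·hr

AUC = 92.2 mcg/mL·hr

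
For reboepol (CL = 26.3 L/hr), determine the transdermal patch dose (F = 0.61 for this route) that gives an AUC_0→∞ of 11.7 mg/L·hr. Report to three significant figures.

Dose = CL × AUC_0→∞ / F
     = 26.3 × 11.7 / 0.61 = 504.443 mg

Dose = 504 mg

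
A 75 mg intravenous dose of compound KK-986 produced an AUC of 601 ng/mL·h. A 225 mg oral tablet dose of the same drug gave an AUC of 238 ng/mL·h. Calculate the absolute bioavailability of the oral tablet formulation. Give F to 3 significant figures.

F = (AUC_ev / D_ev) / (AUC_iv / D_iv)
  = (238/225) / (601/75)
  = 1.05778 / 8.01333 = 0.1320

F = 0.132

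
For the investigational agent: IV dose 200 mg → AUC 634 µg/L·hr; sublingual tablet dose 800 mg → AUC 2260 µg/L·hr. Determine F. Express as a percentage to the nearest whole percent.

F = (AUC_ev / D_ev) / (AUC_iv / D_iv)
  = (2260/800) / (634/200)
  = 2.825 / 3.17 = 0.8912
  = 89.12%

F = 89%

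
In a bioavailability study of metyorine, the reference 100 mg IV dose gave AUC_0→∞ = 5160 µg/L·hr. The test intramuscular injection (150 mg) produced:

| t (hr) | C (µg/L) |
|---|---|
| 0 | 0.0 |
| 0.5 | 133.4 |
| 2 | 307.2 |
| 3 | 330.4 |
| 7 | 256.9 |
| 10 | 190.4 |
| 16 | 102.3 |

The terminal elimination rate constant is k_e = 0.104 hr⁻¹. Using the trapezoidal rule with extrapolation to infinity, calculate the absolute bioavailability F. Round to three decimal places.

F = 0.567

Trapezoidal AUC_0→16 (intramuscular injection):
  [0→0.5]: (0.0+133.4)/2 × 0.5 = 33.35
  [0.5→2]: (133.4+307.2)/2 × 1.5 = 330.45
  [2→3]: (307.2+330.4)/2 × 1 = 318.8
  [3→7]: (330.4+256.9)/2 × 4 = 1174.6
  [7→10]: (256.9+190.4)/2 × 3 = 670.95
  [10→16]: (190.4+102.3)/2 × 6 = 878.1
  Sum = 3406.25 µg/L·hr
Tail: C_last/k_e = 102.3/0.104 = 983.654
AUC_0→∞ (intramuscular injection) = 3406.25 + 983.654 = 4389.904 µg/L·hr
F = (AUC_ev/D_ev)/(AUC_iv/D_iv) = (4389.904/150)/(5160/100) = 29.266/51.6 = 0.5672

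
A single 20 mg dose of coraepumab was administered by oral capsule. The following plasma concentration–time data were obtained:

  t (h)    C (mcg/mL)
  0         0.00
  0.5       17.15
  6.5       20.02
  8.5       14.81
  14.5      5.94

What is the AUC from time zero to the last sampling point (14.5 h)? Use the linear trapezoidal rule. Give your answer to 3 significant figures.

AUC = 213 mcg/mL·h

Trapezoidal AUC_0→14.5:
  [0→0.5]: (0.00+17.15)/2 × 0.5 = 4.2875
  [0.5→6.5]: (17.15+20.02)/2 × 6 = 111.51
  [6.5→8.5]: (20.02+14.81)/2 × 2 = 34.83
  [8.5→14.5]: (14.81+5.94)/2 × 6 = 62.25
  Sum = 212.8775 mcg/mL·h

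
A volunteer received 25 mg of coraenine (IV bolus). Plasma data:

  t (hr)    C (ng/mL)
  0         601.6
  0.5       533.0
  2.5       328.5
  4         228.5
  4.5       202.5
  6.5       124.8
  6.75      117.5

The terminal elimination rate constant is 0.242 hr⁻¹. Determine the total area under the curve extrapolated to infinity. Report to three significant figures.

Trapezoidal AUC_0→6.75:
  [0→0.5]: (601.6+533.0)/2 × 0.5 = 283.65
  [0.5→2.5]: (533.0+328.5)/2 × 2 = 861.5
  [2.5→4]: (328.5+228.5)/2 × 1.5 = 417.75
  [4→4.5]: (228.5+202.5)/2 × 0.5 = 107.75
  [4.5→6.5]: (202.5+124.8)/2 × 2 = 327.3
  [6.5→6.75]: (124.8+117.5)/2 × 0.25 = 30.2875
  Sum = 2028.2375 ng/mL·hr
Extrapolated tail: C_last / k_e = 117.5 / 0.242 = 485.537
AUC_0→∞ = 2028.2375 + 485.537 = 2513.7745 ng/mL·hr

AUC = 2510 ng/mL·hr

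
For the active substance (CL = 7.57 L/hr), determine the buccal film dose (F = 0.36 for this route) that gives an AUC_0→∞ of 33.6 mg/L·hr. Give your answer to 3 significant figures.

Dose = CL × AUC_0→∞ / F
     = 7.57 × 33.6 / 0.36 = 706.533 mg

Dose = 707 mg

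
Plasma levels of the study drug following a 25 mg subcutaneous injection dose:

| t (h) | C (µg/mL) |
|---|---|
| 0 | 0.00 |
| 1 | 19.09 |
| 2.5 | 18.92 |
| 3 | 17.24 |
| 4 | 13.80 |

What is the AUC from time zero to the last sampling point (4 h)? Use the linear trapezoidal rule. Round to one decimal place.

AUC = 62.6 µg/mL·h

Trapezoidal AUC_0→4:
  [0→1]: (0.00+19.09)/2 × 1 = 9.545
  [1→2.5]: (19.09+18.92)/2 × 1.5 = 28.5075
  [2.5→3]: (18.92+17.24)/2 × 0.5 = 9.04
  [3→4]: (17.24+13.80)/2 × 1 = 15.52
  Sum = 62.6125 µg/mL·h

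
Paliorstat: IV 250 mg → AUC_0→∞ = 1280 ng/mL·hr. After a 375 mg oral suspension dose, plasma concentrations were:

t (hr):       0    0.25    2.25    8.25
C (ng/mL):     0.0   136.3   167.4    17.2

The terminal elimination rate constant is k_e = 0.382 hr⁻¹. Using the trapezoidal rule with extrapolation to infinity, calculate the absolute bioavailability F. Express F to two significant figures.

Trapezoidal AUC_0→8.25 (oral suspension):
  [0→0.25]: (0.0+136.3)/2 × 0.25 = 17.0375
  [0.25→2.25]: (136.3+167.4)/2 × 2 = 303.7
  [2.25→8.25]: (167.4+17.2)/2 × 6 = 553.8
  Sum = 874.5375 ng/mL·hr
Tail: C_last/k_e = 17.2/0.382 = 45.026
AUC_0→∞ (oral suspension) = 874.5375 + 45.026 = 919.5635 ng/mL·hr
F = (AUC_ev/D_ev)/(AUC_iv/D_iv) = (919.5635/375)/(1280/250) = 2.45217/5.12 = 0.4789

F = 0.48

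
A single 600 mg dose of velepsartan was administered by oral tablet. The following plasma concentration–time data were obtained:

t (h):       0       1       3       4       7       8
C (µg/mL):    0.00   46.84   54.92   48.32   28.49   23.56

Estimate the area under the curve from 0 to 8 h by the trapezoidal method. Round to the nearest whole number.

AUC = 318 µg/mL·h

Trapezoidal AUC_0→8:
  [0→1]: (0.00+46.84)/2 × 1 = 23.42
  [1→3]: (46.84+54.92)/2 × 2 = 101.76
  [3→4]: (54.92+48.32)/2 × 1 = 51.62
  [4→7]: (48.32+28.49)/2 × 3 = 115.215
  [7→8]: (28.49+23.56)/2 × 1 = 26.025
  Sum = 318.04 µg/mL·h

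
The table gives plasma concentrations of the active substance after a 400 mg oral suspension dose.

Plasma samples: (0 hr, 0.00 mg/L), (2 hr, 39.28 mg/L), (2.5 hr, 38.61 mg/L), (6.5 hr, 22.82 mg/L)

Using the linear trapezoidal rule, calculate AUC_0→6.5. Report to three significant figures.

AUC = 182 mg/L·hr

Trapezoidal AUC_0→6.5:
  [0→2]: (0.00+39.28)/2 × 2 = 39.28
  [2→2.5]: (39.28+38.61)/2 × 0.5 = 19.4725
  [2.5→6.5]: (38.61+22.82)/2 × 4 = 122.86
  Sum = 181.6125 mg/L·hr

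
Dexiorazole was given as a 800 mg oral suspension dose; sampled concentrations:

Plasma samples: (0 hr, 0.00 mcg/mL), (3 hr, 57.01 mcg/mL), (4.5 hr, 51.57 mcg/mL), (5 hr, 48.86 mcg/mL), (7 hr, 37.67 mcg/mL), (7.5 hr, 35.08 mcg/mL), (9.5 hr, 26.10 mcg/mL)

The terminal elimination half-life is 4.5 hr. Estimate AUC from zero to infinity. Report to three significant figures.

AUC = 527 mcg/mL·hr

Trapezoidal AUC_0→9.5:
  [0→3]: (0.00+57.01)/2 × 3 = 85.515
  [3→4.5]: (57.01+51.57)/2 × 1.5 = 81.435
  [4.5→5]: (51.57+48.86)/2 × 0.5 = 25.1075
  [5→7]: (48.86+37.67)/2 × 2 = 86.53
  [7→7.5]: (37.67+35.08)/2 × 0.5 = 18.1875
  [7.5→9.5]: (35.08+26.10)/2 × 2 = 61.18
  Sum = 357.955 mcg/mL·hr
k_e = ln2 / t½ = 0.693147 / 4.5 = 0.1540 hr^-1
Extrapolated tail: C_last / k_e = 26.10 / 0.154 = 169.481
AUC_0→∞ = 357.955 + 169.481 = 527.436 mcg/mL·hr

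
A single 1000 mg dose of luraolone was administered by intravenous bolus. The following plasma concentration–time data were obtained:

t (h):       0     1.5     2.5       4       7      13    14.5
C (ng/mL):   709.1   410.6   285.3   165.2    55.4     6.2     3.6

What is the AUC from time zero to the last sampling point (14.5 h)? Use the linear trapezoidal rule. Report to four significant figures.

AUC = 2049 ng/mL·h

Trapezoidal AUC_0→14.5:
  [0→1.5]: (709.1+410.6)/2 × 1.5 = 839.775
  [1.5→2.5]: (410.6+285.3)/2 × 1 = 347.95
  [2.5→4]: (285.3+165.2)/2 × 1.5 = 337.875
  [4→7]: (165.2+55.4)/2 × 3 = 330.9
  [7→13]: (55.4+6.2)/2 × 6 = 184.8
  [13→14.5]: (6.2+3.6)/2 × 1.5 = 7.35
  Sum = 2048.65 ng/mL·h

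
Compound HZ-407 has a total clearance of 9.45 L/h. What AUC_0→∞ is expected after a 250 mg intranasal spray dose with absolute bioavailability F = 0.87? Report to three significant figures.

AUC_0→∞ = F × Dose / CL
        = 0.87 × 250 / 9.45 = 23.0159 mg/L·h

AUC = 23.0 mg/L·h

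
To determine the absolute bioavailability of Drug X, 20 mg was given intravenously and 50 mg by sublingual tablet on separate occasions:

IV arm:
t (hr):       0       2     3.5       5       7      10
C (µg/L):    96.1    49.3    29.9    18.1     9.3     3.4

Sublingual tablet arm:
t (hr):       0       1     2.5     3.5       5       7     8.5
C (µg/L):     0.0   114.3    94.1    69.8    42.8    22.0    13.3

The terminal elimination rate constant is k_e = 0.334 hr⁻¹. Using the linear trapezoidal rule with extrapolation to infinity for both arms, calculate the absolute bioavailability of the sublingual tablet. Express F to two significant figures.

F = 0.69

Trapezoidal AUC_0→10 (IV):
  [0→2]: (96.1+49.3)/2 × 2 = 145.4
  [2→3.5]: (49.3+29.9)/2 × 1.5 = 59.4
  [3.5→5]: (29.9+18.1)/2 × 1.5 = 36.0
  [5→7]: (18.1+9.3)/2 × 2 = 27.4
  [7→10]: (9.3+3.4)/2 × 3 = 19.05
  Sum = 287.25 µg/L·hr
IV tail: 3.4/0.334 = 10.180; AUC_iv,0→∞ = 287.25 + 10.180 = 297.43 µg/L·hr
Trapezoidal AUC_0→8.5 (sublingual tablet):
  [0→1]: (0.0+114.3)/2 × 1 = 57.15
  [1→2.5]: (114.3+94.1)/2 × 1.5 = 156.3
  [2.5→3.5]: (94.1+69.8)/2 × 1 = 81.95
  [3.5→5]: (69.8+42.8)/2 × 1.5 = 84.45
  [5→7]: (42.8+22.0)/2 × 2 = 64.8
  [7→8.5]: (22.0+13.3)/2 × 1.5 = 26.475
  Sum = 471.125 µg/L·hr
sublingual tablet tail: 13.3/0.334 = 39.820; AUC_ev,0→∞ = 471.125 + 39.820 = 510.945 µg/L·hr
F = (AUC_ev/D_ev)/(AUC_iv/D_iv) = (510.945/50)/(297.43/20) = 10.2189/14.8715 = 0.6871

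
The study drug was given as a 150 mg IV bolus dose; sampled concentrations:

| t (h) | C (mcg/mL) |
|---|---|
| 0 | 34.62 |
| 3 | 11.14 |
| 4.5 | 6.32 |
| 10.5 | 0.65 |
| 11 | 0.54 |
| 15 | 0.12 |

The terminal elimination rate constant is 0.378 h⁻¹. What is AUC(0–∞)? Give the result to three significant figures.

Trapezoidal AUC_0→15:
  [0→3]: (34.62+11.14)/2 × 3 = 68.64
  [3→4.5]: (11.14+6.32)/2 × 1.5 = 13.095
  [4.5→10.5]: (6.32+0.65)/2 × 6 = 20.91
  [10.5→11]: (0.65+0.54)/2 × 0.5 = 0.2975
  [11→15]: (0.54+0.12)/2 × 4 = 1.32
  Sum = 104.2625 mcg/mL·h
Extrapolated tail: C_last / k_e = 0.12 / 0.378 = 0.317
AUC_0→∞ = 104.2625 + 0.317 = 104.5795 mcg/mL·h

AUC = 105 mcg/mL·h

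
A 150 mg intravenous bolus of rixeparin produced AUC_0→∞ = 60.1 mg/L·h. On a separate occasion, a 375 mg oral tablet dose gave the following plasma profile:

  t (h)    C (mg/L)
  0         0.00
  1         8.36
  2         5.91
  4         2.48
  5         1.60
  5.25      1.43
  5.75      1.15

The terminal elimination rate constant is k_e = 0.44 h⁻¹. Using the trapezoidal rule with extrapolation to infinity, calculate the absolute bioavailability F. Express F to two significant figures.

F = 0.17

Trapezoidal AUC_0→5.75 (oral tablet):
  [0→1]: (0.00+8.36)/2 × 1 = 4.18
  [1→2]: (8.36+5.91)/2 × 1 = 7.135
  [2→4]: (5.91+2.48)/2 × 2 = 8.39
  [4→5]: (2.48+1.60)/2 × 1 = 2.04
  [5→5.25]: (1.60+1.43)/2 × 0.25 = 0.37875
  [5.25→5.75]: (1.43+1.15)/2 × 0.5 = 0.645
  Sum = 22.76875 mg/L·h
Tail: C_last/k_e = 1.15/0.44 = 2.614
AUC_0→∞ (oral tablet) = 22.76875 + 2.614 = 25.38275 mg/L·h
F = (AUC_ev/D_ev)/(AUC_iv/D_iv) = (25.38275/375)/(60.1/150) = 0.0676873/0.400667 = 0.1689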